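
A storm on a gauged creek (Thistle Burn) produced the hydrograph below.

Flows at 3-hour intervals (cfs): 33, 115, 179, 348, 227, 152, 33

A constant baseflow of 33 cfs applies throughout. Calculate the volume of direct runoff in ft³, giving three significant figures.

V ≈ 9.24 × 10^6 ft³

Direct-runoff ordinates (Q − Q_b): 0.0, 82.0, 146.0, 315.0, 194.0, 119.0, 0.0 cfs.
ΣQ_DR = 856.0 cfs.
With Δt = 3 h = 10800 s, V = ΣQ_DR · Δt = 856.0 × 10800 = 9.24 × 10^6 ft³.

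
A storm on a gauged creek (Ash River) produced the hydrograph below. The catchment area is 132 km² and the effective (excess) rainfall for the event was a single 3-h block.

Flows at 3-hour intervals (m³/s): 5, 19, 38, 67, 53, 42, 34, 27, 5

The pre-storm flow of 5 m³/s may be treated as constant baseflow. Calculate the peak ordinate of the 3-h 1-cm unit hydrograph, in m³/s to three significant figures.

Direct runoff: 0.0, 14.0, 33.0, 62.0, 48.0, 37.0, 29.0, 22.0, 0.0 m³/s; ΣQ_DR = 245.0 m³/s, peak = 62.0 m³/s.
Runoff depth d = ΣQ_DR·Δt / A = 245.0 × 10800 / (132 km²) = 20.05 mm.
The 1-cm UH is the DRH scaled by (10 mm)/d, so U_p = 62.0 × 10/20.05 = 30.9 m³/s.

U_p ≈ 30.9 m³/s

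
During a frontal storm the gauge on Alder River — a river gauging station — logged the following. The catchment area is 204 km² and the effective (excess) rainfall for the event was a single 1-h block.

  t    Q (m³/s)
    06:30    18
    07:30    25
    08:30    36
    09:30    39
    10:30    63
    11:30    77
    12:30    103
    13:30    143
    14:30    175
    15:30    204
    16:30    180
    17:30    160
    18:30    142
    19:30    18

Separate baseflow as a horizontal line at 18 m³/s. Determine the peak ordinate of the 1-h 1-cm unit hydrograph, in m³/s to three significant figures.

U_p ≈ 93.2 m³/s

Direct runoff: 0.0, 7.0, 18.0, 21.0, 45.0, 59.0, 85.0, 125.0, 157.0, 186.0, 162.0, 142.0, 124.0, 0.0 m³/s; ΣQ_DR = 1131 m³/s, peak = 186.0 m³/s.
Runoff depth d = ΣQ_DR·Δt / A = 1131 × 3600 / (204 km²) = 19.96 mm.
The 1-cm UH is the DRH scaled by (10 mm)/d, so U_p = 186.0 × 10/19.96 = 93.2 m³/s.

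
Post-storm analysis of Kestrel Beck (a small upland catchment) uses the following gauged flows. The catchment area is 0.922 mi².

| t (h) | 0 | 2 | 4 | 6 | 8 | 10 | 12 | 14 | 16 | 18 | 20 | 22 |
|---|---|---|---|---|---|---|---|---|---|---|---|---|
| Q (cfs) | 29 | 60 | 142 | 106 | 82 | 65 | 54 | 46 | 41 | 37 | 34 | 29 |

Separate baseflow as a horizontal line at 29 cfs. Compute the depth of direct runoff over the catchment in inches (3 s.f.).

d ≈ 1.27 in

Direct runoff: 0.0, 31.0, 113.0, 77.0, 53.0, 36.0, 25.0, 17.0, 12.0, 8.0, 5.0, 0.0 cfs; ΣQ_DR = 377.0 cfs.
V = ΣQ_DR · Δt = 377.0 × 7200 s = 2.714 × 10^6 ft³.
Over A = 0.922 mi², depth = V / A = 1.27 in.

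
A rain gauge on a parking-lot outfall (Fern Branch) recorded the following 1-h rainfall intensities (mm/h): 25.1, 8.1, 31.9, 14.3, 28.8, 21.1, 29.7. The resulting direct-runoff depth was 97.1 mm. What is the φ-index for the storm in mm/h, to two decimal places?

φ ≈ 8.97 mm/h

Only the 6 blocks with intensity above φ contribute runoff: 25.1, 31.9, 14.3, 28.8, 21.1, 29.7 mm/h.
Σ(I−φ)·Δt = d  ⇒  (25.1+31.9+14.3+28.8+21.1+29.7 − 6φ)·1 = 97.1
φ = (150.9 − 97.1/1) / 6 = 8.97 mm/h.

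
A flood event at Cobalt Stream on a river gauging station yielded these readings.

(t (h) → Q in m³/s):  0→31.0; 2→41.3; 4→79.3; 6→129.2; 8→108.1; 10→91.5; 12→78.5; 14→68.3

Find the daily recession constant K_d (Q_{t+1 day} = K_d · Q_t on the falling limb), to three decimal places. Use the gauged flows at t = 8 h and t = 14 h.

Between t = 8 h and t = 14 h the flow falls from 108.1 to 68.3 m³/s over 3×2 h = 6 h.
Per-interval ratio K = (68.3/108.1)^(1/3) = 0.8581; K_d = K^(24/2) = 0.159.

K_d ≈ 0.159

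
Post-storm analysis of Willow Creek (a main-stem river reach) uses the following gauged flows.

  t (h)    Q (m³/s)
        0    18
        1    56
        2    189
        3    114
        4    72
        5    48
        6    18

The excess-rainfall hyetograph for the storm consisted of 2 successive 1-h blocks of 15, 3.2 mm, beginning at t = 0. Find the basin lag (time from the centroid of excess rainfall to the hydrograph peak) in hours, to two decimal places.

Centroid of excess rainfall: t_c = Σ P_i·t̄_i / ΣP_i = 0.6758 h (block centres at 0.5, 1.5 h).
Hydrograph peak occurs at t = 2 h, so basin lag t_L = 2 − 0.6758 = 1.32 h.

t_L ≈ 1.32 h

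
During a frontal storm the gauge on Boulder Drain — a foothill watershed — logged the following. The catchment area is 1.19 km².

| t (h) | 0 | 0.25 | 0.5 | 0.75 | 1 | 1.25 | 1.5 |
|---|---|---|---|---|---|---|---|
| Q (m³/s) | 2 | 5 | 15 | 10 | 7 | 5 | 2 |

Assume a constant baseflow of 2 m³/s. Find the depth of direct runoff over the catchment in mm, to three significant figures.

Direct runoff: 0.0, 3.0, 13.0, 8.0, 5.0, 3.0, 0.0 m³/s; ΣQ_DR = 32.00 m³/s.
V = ΣQ_DR · Δt = 32.00 × 900 s = 28800 m³.
Over A = 1.19 km², depth = V / A = 24.2 mm.

d ≈ 24.2 mm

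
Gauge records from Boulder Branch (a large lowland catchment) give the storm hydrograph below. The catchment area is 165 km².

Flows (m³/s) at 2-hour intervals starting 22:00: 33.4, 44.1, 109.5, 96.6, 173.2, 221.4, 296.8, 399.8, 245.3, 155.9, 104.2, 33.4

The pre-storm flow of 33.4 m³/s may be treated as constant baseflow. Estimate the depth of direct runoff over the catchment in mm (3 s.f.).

d ≈ 66.0 mm

Direct runoff: 0.0, 10.7, 76.1, 63.2, 139.8, 188.0, 263.4, 366.4, 211.9, 122.5, 70.8, 0.0 m³/s; ΣQ_DR = 1513 m³/s.
V = ΣQ_DR · Δt = 1513 × 7200 s = 1.089 × 10^7 m³.
Over A = 165 km², depth = V / A = 66.0 mm.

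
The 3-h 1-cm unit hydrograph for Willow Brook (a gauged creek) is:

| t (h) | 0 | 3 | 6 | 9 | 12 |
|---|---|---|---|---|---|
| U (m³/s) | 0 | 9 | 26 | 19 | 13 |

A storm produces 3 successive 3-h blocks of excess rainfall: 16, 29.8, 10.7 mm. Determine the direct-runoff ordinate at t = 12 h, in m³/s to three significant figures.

By discrete convolution, Q_j = Σ (P_i / 10 mm) · U_{j−i}.
At t = 12 h (j=4): Q = (16/10)·13 + (29.8/10)·19 + (10.7/10)·26 = 105 m³/s.

Q ≈ 105 m³/s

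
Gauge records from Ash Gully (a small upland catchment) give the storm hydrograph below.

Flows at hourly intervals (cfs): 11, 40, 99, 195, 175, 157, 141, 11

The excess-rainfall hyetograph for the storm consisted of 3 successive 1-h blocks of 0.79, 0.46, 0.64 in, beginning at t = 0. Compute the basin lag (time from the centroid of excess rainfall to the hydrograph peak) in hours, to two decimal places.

t_L ≈ 1.58 h

Centroid of excess rainfall: t_c = Σ P_i·t̄_i / ΣP_i = 1.4206 h (block centres at 0.5, 1.5, 2.5 h).
Hydrograph peak occurs at t = 3 h, so basin lag t_L = 3 − 1.4206 = 1.58 h.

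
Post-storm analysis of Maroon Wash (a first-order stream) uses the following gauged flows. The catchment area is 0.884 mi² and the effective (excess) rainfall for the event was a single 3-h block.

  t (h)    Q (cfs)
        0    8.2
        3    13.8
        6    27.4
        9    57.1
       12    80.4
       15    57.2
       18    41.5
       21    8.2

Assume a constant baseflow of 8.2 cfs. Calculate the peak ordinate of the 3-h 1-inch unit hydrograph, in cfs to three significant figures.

U_p ≈ 60.2 cfs

Direct runoff: 0.0, 5.6, 19.2, 48.9, 72.2, 49.0, 33.3, 0.0 cfs; ΣQ_DR = 228.2 cfs, peak = 72.2 cfs.
Runoff depth d = ΣQ_DR·Δt / A = 228.2 × 10800 / (0.884 mi²) = 1.200 in.
The 1-inch UH is the DRH scaled by (1 in)/d, so U_p = 72.2 × 1/1.200 = 60.2 cfs.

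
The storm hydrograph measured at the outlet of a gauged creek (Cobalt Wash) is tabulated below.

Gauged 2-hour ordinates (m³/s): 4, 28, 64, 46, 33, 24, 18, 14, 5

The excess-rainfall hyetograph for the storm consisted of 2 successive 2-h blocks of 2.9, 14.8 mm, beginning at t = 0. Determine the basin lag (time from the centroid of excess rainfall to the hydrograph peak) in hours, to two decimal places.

t_L ≈ 1.33 h

Centroid of excess rainfall: t_c = Σ P_i·t̄_i / ΣP_i = 2.6723 h (block centres at 1, 3 h).
Hydrograph peak occurs at t = 4 h, so basin lag t_L = 4 − 2.6723 = 1.33 h.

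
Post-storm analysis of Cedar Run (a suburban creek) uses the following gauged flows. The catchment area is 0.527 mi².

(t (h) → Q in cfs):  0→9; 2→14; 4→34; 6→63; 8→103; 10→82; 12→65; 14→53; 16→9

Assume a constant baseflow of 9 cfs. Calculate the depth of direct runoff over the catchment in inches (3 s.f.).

Direct runoff: 0.0, 5.0, 25.0, 54.0, 94.0, 73.0, 56.0, 44.0, 0.0 cfs; ΣQ_DR = 351.0 cfs.
V = ΣQ_DR · Δt = 351.0 × 7200 s = 2.527 × 10^6 ft³.
Over A = 0.527 mi², depth = V / A = 2.06 in.

d ≈ 2.06 in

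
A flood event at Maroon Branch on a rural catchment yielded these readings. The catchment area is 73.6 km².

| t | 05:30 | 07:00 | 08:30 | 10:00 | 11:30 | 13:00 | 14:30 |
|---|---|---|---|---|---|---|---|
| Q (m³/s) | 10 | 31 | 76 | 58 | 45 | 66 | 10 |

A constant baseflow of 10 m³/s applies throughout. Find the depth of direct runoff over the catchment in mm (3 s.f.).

d ≈ 16.6 mm

Direct runoff: 0.0, 21.0, 66.0, 48.0, 35.0, 56.0, 0.0 m³/s; ΣQ_DR = 226.0 m³/s.
V = ΣQ_DR · Δt = 226.0 × 5400 s = 1.220 × 10^6 m³.
Over A = 73.6 km², depth = V / A = 16.6 mm.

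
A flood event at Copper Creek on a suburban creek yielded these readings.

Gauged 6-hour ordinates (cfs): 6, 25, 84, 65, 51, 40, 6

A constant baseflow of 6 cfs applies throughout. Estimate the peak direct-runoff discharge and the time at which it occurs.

Subtracting baseflow gives direct-runoff ordinates: 0.0, 19.0, 78.0, 59.0, 45.0, 34.0, 0.0 cfs.
The maximum is 78.0 cfs, occurring at the reading for t = 12 h.

Q_p = 78.0 cfs at t = 12 h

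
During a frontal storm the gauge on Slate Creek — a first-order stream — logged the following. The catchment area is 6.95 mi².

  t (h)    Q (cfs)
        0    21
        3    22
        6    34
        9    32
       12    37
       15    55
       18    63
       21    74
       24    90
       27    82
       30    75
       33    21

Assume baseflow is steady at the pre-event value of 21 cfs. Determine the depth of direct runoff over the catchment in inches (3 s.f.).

Direct runoff: 0.0, 1.0, 13.0, 11.0, 16.0, 34.0, 42.0, 53.0, 69.0, 61.0, 54.0, 0.0 cfs; ΣQ_DR = 354.0 cfs.
V = ΣQ_DR · Δt = 354.0 × 10800 s = 3.823 × 10^6 ft³.
Over A = 6.95 mi², depth = V / A = 0.237 in.

d ≈ 0.237 in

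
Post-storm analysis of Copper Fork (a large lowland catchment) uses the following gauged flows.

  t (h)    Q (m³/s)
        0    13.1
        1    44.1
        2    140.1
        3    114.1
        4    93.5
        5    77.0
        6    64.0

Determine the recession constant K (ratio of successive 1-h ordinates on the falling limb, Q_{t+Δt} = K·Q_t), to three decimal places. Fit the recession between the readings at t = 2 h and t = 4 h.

K ≈ 0.817

Using the recession-limb readings at t = 2 h and t = 4 h: Q falls from 140.1 to 93.5 m³/s over 2 intervals.
K = (Q₂/Q₁)^(1/2) = (93.5/140.1)^(1/2) = 0.817.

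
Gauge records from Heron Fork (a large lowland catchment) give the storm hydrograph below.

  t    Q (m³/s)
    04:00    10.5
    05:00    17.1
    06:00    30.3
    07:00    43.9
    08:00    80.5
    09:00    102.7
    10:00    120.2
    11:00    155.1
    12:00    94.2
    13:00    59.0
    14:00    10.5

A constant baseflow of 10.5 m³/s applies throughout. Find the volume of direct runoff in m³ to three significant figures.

Direct-runoff ordinates (Q − Q_b): 0.0, 6.6, 19.8, 33.4, 70.0, 92.2, 109.7, 144.6, 83.7, 48.5, 0.0 m³/s.
ΣQ_DR = 608.5 m³/s.
With Δt = 1 h = 3600 s, V = ΣQ_DR · Δt = 608.5 × 3600 = 2.19 × 10^6 m³.

V ≈ 2.19 × 10^6 m³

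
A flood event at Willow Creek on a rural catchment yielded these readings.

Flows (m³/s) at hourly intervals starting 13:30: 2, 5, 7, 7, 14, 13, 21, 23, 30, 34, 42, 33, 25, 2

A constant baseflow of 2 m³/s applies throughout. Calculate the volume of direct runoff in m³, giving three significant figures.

Direct-runoff ordinates (Q − Q_b): 0.0, 3.0, 5.0, 5.0, 12.0, 11.0, 19.0, 21.0, 28.0, 32.0, 40.0, 31.0, 23.0, 0.0 m³/s.
ΣQ_DR = 230.0 m³/s.
With Δt = 1 h = 3600 s, V = ΣQ_DR · Δt = 230.0 × 3600 = 8.28 × 10^5 m³.

V ≈ 8.28 × 10^5 m³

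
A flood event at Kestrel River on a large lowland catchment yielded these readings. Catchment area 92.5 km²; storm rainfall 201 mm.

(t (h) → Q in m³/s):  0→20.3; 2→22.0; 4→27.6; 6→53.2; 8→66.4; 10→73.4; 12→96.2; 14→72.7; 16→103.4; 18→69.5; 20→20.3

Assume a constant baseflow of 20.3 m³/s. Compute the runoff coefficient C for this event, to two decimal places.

C ≈ 0.16

ΣQ_DR = 401.7 m³/s; V = ΣQ_DR·Δt = 2.892 × 10^6 m³.
Runoff depth d = V / A = 31.27 mm.
C = d / P = 31.27 / 201 = 0.16.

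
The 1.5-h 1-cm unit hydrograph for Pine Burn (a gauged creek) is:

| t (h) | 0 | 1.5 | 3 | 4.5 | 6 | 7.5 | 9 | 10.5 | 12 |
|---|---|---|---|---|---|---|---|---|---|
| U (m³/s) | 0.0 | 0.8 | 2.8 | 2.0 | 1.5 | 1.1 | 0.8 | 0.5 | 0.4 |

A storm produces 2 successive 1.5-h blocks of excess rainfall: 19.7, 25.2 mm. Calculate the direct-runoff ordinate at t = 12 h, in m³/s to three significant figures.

By discrete convolution, Q_j = Σ (P_i / 10 mm) · U_{j−i}.
At t = 12 h (j=8): Q = (19.7/10)·0.4 + (25.2/10)·0.5 = 2.05 m³/s.

Q ≈ 2.05 m³/s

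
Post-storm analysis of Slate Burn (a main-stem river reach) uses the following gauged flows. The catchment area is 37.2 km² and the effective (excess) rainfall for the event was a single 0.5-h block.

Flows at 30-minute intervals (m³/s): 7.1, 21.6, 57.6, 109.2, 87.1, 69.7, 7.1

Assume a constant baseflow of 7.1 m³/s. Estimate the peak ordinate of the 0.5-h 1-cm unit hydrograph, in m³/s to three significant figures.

Direct runoff: 0.0, 14.5, 50.5, 102.1, 80.0, 62.6, 0.0 m³/s; ΣQ_DR = 309.7 m³/s, peak = 102.1 m³/s.
Runoff depth d = ΣQ_DR·Δt / A = 309.7 × 1800 / (37.2 km²) = 14.99 mm.
The 1-cm UH is the DRH scaled by (10 mm)/d, so U_p = 102.1 × 10/14.99 = 68.1 m³/s.

U_p ≈ 68.1 m³/s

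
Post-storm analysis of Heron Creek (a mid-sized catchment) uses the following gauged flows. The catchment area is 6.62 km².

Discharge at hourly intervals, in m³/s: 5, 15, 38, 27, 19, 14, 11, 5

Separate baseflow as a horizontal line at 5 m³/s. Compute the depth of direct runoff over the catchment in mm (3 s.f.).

Direct runoff: 0.0, 10.0, 33.0, 22.0, 14.0, 9.0, 6.0, 0.0 m³/s; ΣQ_DR = 94.00 m³/s.
V = ΣQ_DR · Δt = 94.00 × 3600 s = 3.384 × 10^5 m³.
Over A = 6.62 km², depth = V / A = 51.1 mm.

d ≈ 51.1 mm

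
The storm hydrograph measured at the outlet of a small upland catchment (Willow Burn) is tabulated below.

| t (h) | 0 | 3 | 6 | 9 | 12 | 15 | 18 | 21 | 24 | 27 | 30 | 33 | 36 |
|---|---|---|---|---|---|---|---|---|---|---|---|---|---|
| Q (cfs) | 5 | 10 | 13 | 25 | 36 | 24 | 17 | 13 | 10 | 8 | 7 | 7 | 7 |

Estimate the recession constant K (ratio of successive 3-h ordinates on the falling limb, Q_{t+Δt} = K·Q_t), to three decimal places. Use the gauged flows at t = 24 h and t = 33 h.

Using the recession-limb readings at t = 24 h and t = 33 h: Q falls from 10 to 7 cfs over 3 intervals.
K = (Q₂/Q₁)^(1/3) = (7/10)^(1/3) = 0.888.

K ≈ 0.888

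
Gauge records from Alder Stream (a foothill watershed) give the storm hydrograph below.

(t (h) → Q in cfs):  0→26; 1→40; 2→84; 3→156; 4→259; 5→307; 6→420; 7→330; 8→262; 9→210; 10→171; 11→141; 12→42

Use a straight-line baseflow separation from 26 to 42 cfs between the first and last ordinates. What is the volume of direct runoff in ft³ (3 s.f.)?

Direct-runoff ordinates (Q − Q_b): 0.00, 12.67, 55.33, 126.00, 227.67, 274.33, 386.00, 294.67, 225.33, 172.00, 131.67, 100.33, 0.00 cfs.
ΣQ_DR = 2006 cfs.
With Δt = 1 h = 3600 s, V = ΣQ_DR · Δt = 2006 × 3600 = 7.22 × 10^6 ft³.

V ≈ 7.22 × 10^6 ft³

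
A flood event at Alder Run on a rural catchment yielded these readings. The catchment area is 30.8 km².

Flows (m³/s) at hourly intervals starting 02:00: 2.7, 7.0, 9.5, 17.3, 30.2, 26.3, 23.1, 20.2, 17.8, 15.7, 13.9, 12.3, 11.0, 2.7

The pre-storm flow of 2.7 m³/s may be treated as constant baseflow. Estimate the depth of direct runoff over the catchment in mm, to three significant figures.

Direct runoff: 0.0, 4.3, 6.8, 14.6, 27.5, 23.6, 20.4, 17.5, 15.1, 13.0, 11.2, 9.6, 8.3, 0.0 m³/s; ΣQ_DR = 171.9 m³/s.
V = ΣQ_DR · Δt = 171.9 × 3600 s = 6.188 × 10^5 m³.
Over A = 30.8 km², depth = V / A = 20.1 mm.

d ≈ 20.1 mm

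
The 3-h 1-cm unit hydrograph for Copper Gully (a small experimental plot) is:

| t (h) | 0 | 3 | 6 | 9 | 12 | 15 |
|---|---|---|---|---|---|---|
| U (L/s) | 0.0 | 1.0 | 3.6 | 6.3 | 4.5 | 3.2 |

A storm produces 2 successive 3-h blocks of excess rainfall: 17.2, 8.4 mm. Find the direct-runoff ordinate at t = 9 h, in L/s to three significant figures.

By discrete convolution, Q_j = Σ (P_i / 10 mm) · U_{j−i}.
At t = 9 h (j=3): Q = (17.2/10)·6.3 + (8.4/10)·3.6 = 13.9 L/s.

Q ≈ 13.9 L/s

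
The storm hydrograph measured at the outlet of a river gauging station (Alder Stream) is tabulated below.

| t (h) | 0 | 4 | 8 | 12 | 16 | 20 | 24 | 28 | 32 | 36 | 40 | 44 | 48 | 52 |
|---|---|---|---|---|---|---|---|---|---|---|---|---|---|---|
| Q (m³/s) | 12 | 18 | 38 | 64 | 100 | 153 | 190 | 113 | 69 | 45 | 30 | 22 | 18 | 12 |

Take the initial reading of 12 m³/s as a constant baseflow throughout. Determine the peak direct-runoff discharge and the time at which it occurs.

Q_p = 178.0 m³/s at t = 24 h

Subtracting baseflow gives direct-runoff ordinates: 0.0, 6.0, 26.0, 52.0, 88.0, 141.0, 178.0, 101.0, 57.0, 33.0, 18.0, 10.0, 6.0, 0.0 m³/s.
The maximum is 178.0 m³/s, occurring at the reading for t = 24 h.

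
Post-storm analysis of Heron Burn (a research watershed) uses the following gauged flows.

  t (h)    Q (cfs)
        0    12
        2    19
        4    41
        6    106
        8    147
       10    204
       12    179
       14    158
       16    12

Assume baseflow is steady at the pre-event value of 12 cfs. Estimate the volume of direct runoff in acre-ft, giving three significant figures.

Direct-runoff ordinates (Q − Q_b): 0.0, 7.0, 29.0, 94.0, 135.0, 192.0, 167.0, 146.0, 0.0 cfs.
ΣQ_DR = 770.0 cfs.
With Δt = 2 h = 7200 s, V = ΣQ_DR · Δt = 770.0 × 7200 = 5.54 × 10^6 ft³ = 127 acre-ft.

V ≈ 127 acre-ft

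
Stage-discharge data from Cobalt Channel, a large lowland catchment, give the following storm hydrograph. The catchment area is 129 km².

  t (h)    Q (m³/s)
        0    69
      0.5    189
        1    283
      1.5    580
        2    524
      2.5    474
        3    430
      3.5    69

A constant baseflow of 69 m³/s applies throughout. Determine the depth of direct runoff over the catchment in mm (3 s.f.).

d ≈ 28.8 mm

Direct runoff: 0.0, 120.0, 214.0, 511.0, 455.0, 405.0, 361.0, 0.0 m³/s; ΣQ_DR = 2066 m³/s.
V = ΣQ_DR · Δt = 2066 × 1800 s = 3.719 × 10^6 m³.
Over A = 129 km², depth = V / A = 28.8 mm.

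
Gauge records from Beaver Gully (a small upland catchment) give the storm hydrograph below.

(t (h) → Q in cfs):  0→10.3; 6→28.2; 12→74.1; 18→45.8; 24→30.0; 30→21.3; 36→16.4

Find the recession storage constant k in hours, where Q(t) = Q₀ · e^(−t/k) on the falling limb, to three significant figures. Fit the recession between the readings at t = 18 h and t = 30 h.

k ≈ 15.7 h

On the falling limb, Q drops from 45.8 to 21.3 cfs between t = 18 h and t = 30 h (Δt = 12 h).
k = −Δt / ln(Q₂/Q₁) = −12 / ln(21.3/45.8) = 15.7 h.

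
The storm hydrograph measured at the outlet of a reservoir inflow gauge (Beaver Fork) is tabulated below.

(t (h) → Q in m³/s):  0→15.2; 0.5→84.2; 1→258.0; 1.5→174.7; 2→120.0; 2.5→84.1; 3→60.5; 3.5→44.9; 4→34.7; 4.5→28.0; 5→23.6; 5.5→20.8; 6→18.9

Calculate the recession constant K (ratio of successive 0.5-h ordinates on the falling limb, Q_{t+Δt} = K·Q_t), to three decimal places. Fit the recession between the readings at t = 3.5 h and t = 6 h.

K ≈ 0.841

Using the recession-limb readings at t = 3.5 h and t = 6 h: Q falls from 44.9 to 18.9 m³/s over 5 intervals.
K = (Q₂/Q₁)^(1/5) = (18.9/44.9)^(1/5) = 0.841.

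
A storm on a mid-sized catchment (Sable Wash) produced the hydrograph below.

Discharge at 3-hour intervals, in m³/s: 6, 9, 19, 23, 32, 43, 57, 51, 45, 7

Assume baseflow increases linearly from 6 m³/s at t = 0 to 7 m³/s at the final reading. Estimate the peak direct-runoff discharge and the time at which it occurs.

Q_p = 50.33 m³/s at t = 18 h

Subtracting baseflow gives direct-runoff ordinates: 0.00, 2.89, 12.78, 16.67, 25.56, 36.44, 50.33, 44.22, 38.11, 0.00 m³/s.
The maximum is 50.33 m³/s, occurring at the reading for t = 18 h.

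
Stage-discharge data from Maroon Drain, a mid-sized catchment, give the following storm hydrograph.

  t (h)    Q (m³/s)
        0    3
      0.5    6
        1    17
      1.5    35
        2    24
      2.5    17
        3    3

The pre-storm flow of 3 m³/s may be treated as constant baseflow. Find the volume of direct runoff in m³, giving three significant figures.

Direct-runoff ordinates (Q − Q_b): 0.0, 3.0, 14.0, 32.0, 21.0, 14.0, 0.0 m³/s.
ΣQ_DR = 84.00 m³/s.
With Δt = 0.5 h = 1800 s, V = ΣQ_DR · Δt = 84.00 × 1800 = 1.51 × 10^5 m³.

V ≈ 1.51 × 10^5 m³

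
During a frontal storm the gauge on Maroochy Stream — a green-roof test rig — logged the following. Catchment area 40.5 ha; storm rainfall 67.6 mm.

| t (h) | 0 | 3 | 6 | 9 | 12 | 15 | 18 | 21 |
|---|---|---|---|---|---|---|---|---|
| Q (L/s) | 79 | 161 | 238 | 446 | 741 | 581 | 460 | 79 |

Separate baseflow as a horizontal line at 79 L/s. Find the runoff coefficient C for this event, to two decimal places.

C ≈ 0.85

ΣQ_DR = 2153 L/s; V = ΣQ_DR·Δt = 2.325 × 10^7 L.
Runoff depth d = V / A = 57.41 mm.
C = d / P = 57.41 / 67.6 = 0.85.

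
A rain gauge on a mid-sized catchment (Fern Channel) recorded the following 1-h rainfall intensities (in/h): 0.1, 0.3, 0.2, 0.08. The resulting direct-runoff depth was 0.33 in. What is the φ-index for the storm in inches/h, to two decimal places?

φ ≈ 0.09 in/h

Only the 3 blocks with intensity above φ contribute runoff: 0.1, 0.3, 0.2 in/h.
Σ(I−φ)·Δt = d  ⇒  (0.1+0.3+0.2 − 3φ)·1 = 0.33
φ = (0.6000 − 0.33/1) / 3 = 0.09 in/h.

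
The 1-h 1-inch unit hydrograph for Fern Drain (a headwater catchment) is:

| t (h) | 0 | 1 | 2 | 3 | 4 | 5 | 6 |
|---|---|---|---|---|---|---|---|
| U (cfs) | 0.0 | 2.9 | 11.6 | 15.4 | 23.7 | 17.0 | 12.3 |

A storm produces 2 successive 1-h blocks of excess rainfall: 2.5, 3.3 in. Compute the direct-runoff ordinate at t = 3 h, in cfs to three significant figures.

By discrete convolution, Q_j = Σ (P_i / 1 in) · U_{j−i}.
At t = 3 h (j=3): Q = (2.5/1)·15.4 + (3.3/1)·11.6 = 76.8 cfs.

Q ≈ 76.8 cfs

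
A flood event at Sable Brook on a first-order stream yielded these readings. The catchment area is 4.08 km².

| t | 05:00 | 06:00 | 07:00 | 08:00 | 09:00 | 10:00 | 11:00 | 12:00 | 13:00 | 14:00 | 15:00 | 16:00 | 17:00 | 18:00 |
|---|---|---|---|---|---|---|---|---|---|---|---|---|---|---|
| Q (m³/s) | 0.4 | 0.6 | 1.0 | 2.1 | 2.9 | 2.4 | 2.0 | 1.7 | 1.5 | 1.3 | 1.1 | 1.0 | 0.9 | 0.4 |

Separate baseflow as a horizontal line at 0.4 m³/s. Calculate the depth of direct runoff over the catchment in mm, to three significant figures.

Direct runoff: 0.0, 0.2, 0.6, 1.7, 2.5, 2.0, 1.6, 1.3, 1.1, 0.9, 0.7, 0.6, 0.5, 0.0 m³/s; ΣQ_DR = 13.70 m³/s.
V = ΣQ_DR · Δt = 13.70 × 3600 s = 49320 m³.
Over A = 4.08 km², depth = V / A = 12.1 mm.

d ≈ 12.1 mm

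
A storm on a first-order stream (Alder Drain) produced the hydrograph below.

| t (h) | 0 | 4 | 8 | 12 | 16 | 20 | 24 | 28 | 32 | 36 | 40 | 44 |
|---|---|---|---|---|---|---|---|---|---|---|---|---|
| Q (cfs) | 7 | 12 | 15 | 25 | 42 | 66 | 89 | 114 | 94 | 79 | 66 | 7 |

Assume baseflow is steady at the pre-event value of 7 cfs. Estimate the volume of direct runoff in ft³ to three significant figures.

V ≈ 7.66 × 10^6 ft³

Direct-runoff ordinates (Q − Q_b): 0.0, 5.0, 8.0, 18.0, 35.0, 59.0, 82.0, 107.0, 87.0, 72.0, 59.0, 0.0 cfs.
ΣQ_DR = 532.0 cfs.
With Δt = 4 h = 14400 s, V = ΣQ_DR · Δt = 532.0 × 14400 = 7.66 × 10^6 ft³.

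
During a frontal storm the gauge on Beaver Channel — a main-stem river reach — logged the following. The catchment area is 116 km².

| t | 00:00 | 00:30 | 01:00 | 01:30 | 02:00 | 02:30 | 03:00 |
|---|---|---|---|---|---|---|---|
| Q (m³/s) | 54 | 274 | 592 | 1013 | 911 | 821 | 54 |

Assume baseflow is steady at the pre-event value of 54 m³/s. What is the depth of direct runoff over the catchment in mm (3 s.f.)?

d ≈ 51.8 mm

Direct runoff: 0.0, 220.0, 538.0, 959.0, 857.0, 767.0, 0.0 m³/s; ΣQ_DR = 3341 m³/s.
V = ΣQ_DR · Δt = 3341 × 1800 s = 6.014 × 10^6 m³.
Over A = 116 km², depth = V / A = 51.8 mm.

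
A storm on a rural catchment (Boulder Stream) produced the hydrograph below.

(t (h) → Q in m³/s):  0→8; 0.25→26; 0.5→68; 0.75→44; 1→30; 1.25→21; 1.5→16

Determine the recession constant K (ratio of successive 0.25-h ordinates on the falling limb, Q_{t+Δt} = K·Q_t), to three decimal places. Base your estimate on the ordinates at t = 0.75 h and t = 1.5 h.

Using the recession-limb readings at t = 0.75 h and t = 1.5 h: Q falls from 44 to 16 m³/s over 3 intervals.
K = (Q₂/Q₁)^(1/3) = (16/44)^(1/3) = 0.714.

K ≈ 0.714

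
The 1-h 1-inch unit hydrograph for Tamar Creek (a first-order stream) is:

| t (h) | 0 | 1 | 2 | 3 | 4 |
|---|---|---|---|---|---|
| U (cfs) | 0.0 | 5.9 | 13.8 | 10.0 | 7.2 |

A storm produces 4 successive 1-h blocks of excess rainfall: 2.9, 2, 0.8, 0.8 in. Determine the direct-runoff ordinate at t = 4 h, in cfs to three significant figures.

Q ≈ 56.6 cfs

By discrete convolution, Q_j = Σ (P_i / 1 in) · U_{j−i}.
At t = 4 h (j=4): Q = (2.9/1)·7.2 + (2/1)·10.0 + (0.8/1)·13.8 + (0.8/1)·5.9 = 56.6 cfs.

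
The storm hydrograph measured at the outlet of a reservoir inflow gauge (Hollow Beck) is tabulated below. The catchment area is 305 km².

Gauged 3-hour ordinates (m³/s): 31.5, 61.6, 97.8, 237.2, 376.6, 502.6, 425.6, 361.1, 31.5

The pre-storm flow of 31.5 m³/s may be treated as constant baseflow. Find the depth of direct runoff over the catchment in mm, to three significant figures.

Direct runoff: 0.0, 30.1, 66.3, 205.7, 345.1, 471.1, 394.1, 329.6, 0.0 m³/s; ΣQ_DR = 1842 m³/s.
V = ΣQ_DR · Δt = 1842 × 10800 s = 1.989 × 10^7 m³.
Over A = 305 km², depth = V / A = 65.2 mm.

d ≈ 65.2 mm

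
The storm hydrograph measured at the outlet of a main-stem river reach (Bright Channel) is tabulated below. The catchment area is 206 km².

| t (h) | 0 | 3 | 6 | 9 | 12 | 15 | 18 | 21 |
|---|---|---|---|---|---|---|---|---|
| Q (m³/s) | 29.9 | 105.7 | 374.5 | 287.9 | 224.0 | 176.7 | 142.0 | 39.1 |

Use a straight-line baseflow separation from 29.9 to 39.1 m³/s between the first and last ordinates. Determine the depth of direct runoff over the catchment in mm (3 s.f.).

Direct runoff: 0.00, 74.49, 341.97, 254.06, 188.84, 140.23, 104.21, 0.00 m³/s; ΣQ_DR = 1104 m³/s.
V = ΣQ_DR · Δt = 1104 × 10800 s = 1.192 × 10^7 m³.
Over A = 206 km², depth = V / A = 57.9 mm.

d ≈ 57.9 mm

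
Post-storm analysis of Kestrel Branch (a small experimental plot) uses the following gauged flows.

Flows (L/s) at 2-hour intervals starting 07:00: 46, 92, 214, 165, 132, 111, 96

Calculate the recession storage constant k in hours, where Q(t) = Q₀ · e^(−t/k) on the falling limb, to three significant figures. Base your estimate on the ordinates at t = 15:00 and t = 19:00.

k ≈ 12.6 h

On the falling limb, Q drops from 132 to 96 L/s between t = 15:00 and t = 19:00 (Δt = 4 h).
k = −Δt / ln(Q₂/Q₁) = −4 / ln(96/132) = 12.6 h.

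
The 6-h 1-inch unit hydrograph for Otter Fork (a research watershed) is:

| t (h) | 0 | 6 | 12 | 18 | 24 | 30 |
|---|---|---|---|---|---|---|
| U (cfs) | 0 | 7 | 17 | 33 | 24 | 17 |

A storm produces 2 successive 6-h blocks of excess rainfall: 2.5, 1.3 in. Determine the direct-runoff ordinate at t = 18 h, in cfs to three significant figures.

Q ≈ 105 cfs

By discrete convolution, Q_j = Σ (P_i / 1 in) · U_{j−i}.
At t = 18 h (j=3): Q = (2.5/1)·33 + (1.3/1)·17 = 105 cfs.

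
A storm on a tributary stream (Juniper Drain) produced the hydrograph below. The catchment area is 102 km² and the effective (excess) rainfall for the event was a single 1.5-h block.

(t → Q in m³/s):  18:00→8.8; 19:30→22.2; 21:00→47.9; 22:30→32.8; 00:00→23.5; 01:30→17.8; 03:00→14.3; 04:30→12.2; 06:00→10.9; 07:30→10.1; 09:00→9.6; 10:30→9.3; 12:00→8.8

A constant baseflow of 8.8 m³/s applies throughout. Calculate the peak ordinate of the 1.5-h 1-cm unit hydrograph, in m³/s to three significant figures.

U_p ≈ 64.9 m³/s

Direct runoff: 0.0, 13.4, 39.1, 24.0, 14.7, 9.0, 5.5, 3.4, 2.1, 1.3, 0.8, 0.5, 0.0 m³/s; ΣQ_DR = 113.8 m³/s, peak = 39.1 m³/s.
Runoff depth d = ΣQ_DR·Δt / A = 113.8 × 5400 / (102 km²) = 6.025 mm.
The 1-cm UH is the DRH scaled by (10 mm)/d, so U_p = 39.1 × 10/6.025 = 64.9 m³/s.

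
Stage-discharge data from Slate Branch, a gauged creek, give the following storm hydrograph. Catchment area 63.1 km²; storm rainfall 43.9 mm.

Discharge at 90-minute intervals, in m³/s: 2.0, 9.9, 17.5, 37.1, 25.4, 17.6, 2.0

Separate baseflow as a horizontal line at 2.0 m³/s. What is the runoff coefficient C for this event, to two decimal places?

ΣQ_DR = 97.50 m³/s; V = ΣQ_DR·Δt = 5.265 × 10^5 m³.
Runoff depth d = V / A = 8.344 mm.
C = d / P = 8.344 / 43.9 = 0.19.

C ≈ 0.19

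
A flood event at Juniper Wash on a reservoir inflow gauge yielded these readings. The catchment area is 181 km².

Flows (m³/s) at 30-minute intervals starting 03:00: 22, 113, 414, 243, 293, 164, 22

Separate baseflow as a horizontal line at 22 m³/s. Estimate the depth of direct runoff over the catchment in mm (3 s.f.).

Direct runoff: 0.0, 91.0, 392.0, 221.0, 271.0, 142.0, 0.0 m³/s; ΣQ_DR = 1117 m³/s.
V = ΣQ_DR · Δt = 1117 × 1800 s = 2.011 × 10^6 m³.
Over A = 181 km², depth = V / A = 11.1 mm.

d ≈ 11.1 mm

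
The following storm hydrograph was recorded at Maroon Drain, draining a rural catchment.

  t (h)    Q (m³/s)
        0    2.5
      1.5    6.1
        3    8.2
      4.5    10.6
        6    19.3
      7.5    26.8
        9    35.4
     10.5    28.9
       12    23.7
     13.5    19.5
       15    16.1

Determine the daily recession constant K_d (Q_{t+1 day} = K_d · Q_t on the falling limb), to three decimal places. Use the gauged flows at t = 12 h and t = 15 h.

Between t = 12 h and t = 15 h the flow falls from 23.7 to 16.1 m³/s over 2×1.5 h = 3 h.
Per-interval ratio K = (16.1/23.7)^(1/2) = 0.8242; K_d = K^(24/1.5) = 0.045.

K_d ≈ 0.045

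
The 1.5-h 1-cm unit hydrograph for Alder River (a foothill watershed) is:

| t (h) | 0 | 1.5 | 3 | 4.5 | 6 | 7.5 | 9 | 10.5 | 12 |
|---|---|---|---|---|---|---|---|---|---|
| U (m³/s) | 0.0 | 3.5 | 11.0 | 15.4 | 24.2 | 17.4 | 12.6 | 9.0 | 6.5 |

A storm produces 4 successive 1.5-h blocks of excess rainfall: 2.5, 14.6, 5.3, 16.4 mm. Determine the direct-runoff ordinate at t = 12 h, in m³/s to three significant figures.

By discrete convolution, Q_j = Σ (P_i / 10 mm) · U_{j−i}.
At t = 12 h (j=8): Q = (2.5/10)·6.5 + (14.6/10)·9.0 + (5.3/10)·12.6 + (16.4/10)·17.4 = 50.0 m³/s.

Q ≈ 50.0 m³/s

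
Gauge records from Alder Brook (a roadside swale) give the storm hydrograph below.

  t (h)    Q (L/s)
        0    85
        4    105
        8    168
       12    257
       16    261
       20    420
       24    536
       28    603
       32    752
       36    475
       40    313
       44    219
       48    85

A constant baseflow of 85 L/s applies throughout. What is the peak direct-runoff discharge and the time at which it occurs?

Subtracting baseflow gives direct-runoff ordinates: 0.0, 20.0, 83.0, 172.0, 176.0, 335.0, 451.0, 518.0, 667.0, 390.0, 228.0, 134.0, 0.0 L/s.
The maximum is 667.0 L/s, occurring at the reading for t = 32 h.

Q_p = 667.0 L/s at t = 32 h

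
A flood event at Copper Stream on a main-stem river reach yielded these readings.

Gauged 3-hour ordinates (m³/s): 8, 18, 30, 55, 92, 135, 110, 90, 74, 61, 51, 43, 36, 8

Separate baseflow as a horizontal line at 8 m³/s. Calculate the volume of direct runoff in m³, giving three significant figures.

Direct-runoff ordinates (Q − Q_b): 0.0, 10.0, 22.0, 47.0, 84.0, 127.0, 102.0, 82.0, 66.0, 53.0, 43.0, 35.0, 28.0, 0.0 m³/s.
ΣQ_DR = 699.0 m³/s.
With Δt = 3 h = 10800 s, V = ΣQ_DR · Δt = 699.0 × 10800 = 7.55 × 10^6 m³.

V ≈ 7.55 × 10^6 m³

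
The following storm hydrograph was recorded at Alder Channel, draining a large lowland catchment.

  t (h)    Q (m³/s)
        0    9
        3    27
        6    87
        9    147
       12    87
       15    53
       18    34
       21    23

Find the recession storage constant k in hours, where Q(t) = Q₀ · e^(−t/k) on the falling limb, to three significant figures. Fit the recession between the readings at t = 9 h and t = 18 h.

k ≈ 6.15 h

On the falling limb, Q drops from 147 to 34 m³/s between t = 9 h and t = 18 h (Δt = 9 h).
k = −Δt / ln(Q₂/Q₁) = −9 / ln(34/147) = 6.15 h.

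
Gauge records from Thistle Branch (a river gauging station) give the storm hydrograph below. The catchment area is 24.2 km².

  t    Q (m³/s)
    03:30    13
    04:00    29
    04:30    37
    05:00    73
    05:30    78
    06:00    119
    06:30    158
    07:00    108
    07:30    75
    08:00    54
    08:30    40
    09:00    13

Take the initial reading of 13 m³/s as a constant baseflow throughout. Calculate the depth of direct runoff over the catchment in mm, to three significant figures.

Direct runoff: 0.0, 16.0, 24.0, 60.0, 65.0, 106.0, 145.0, 95.0, 62.0, 41.0, 27.0, 0.0 m³/s; ΣQ_DR = 641.0 m³/s.
V = ΣQ_DR · Δt = 641.0 × 1800 s = 1.154 × 10^6 m³.
Over A = 24.2 km², depth = V / A = 47.7 mm.

d ≈ 47.7 mm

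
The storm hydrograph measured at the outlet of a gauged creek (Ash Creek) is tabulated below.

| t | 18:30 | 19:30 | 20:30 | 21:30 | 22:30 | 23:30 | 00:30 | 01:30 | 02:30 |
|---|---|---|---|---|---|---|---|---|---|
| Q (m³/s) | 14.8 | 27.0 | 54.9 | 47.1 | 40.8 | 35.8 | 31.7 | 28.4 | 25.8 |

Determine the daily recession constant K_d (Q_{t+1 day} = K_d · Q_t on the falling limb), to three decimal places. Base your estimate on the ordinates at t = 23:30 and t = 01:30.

Between t = 23:30 and t = 01:30 the flow falls from 35.8 to 28.4 m³/s over 2×1 h = 2 h.
Per-interval ratio K = (28.4/35.8)^(1/2) = 0.8907; K_d = K^(24/1) = 0.062.

K_d ≈ 0.062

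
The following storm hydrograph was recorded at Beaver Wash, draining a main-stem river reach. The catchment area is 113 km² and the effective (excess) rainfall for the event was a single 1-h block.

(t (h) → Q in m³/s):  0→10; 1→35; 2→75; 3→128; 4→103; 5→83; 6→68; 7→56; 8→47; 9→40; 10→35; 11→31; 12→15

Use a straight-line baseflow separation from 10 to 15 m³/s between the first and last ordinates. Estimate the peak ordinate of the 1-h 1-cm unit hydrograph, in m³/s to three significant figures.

Direct runoff: 0.00, 24.58, 64.17, 116.75, 91.33, 70.92, 55.50, 43.08, 33.67, 26.25, 20.83, 16.42, 0.00 m³/s; ΣQ_DR = 563.5 m³/s, peak = 116.75 m³/s.
Runoff depth d = ΣQ_DR·Δt / A = 563.5 × 3600 / (113 km²) = 17.95 mm.
The 1-cm UH is the DRH scaled by (10 mm)/d, so U_p = 116.75 × 10/17.95 = 65.0 m³/s.

U_p ≈ 65.0 m³/s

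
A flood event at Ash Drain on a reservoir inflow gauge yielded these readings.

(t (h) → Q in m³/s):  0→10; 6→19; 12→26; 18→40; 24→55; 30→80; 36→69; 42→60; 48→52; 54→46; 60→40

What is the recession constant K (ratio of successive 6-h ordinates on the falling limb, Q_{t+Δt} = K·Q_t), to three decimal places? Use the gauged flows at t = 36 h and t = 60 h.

Using the recession-limb readings at t = 36 h and t = 60 h: Q falls from 69 to 40 m³/s over 4 intervals.
K = (Q₂/Q₁)^(1/4) = (40/69)^(1/4) = 0.873.

K ≈ 0.873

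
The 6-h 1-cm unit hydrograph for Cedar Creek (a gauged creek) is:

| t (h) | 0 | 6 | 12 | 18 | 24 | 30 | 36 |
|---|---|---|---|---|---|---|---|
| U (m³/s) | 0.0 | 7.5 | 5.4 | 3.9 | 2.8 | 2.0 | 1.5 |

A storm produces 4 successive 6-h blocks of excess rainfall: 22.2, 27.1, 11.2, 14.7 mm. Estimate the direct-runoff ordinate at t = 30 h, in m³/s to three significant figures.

By discrete convolution, Q_j = Σ (P_i / 10 mm) · U_{j−i}.
At t = 30 h (j=5): Q = (22.2/10)·2.0 + (27.1/10)·2.8 + (11.2/10)·3.9 + (14.7/10)·5.4 = 24.3 m³/s.

Q ≈ 24.3 m³/s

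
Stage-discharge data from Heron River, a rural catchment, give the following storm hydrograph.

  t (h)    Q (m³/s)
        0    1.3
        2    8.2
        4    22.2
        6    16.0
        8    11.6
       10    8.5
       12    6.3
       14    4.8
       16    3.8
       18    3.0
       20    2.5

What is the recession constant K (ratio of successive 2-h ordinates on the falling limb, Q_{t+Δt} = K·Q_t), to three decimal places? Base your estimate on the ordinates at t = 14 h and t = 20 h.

K ≈ 0.805

Using the recession-limb readings at t = 14 h and t = 20 h: Q falls from 4.8 to 2.5 m³/s over 3 intervals.
K = (Q₂/Q₁)^(1/3) = (2.5/4.8)^(1/3) = 0.805.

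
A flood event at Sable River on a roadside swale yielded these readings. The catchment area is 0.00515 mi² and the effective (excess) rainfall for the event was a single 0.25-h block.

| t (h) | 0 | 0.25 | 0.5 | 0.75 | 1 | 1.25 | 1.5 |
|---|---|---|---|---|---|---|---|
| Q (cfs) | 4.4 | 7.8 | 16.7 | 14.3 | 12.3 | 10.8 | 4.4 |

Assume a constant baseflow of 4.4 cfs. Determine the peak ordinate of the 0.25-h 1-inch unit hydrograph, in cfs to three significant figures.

U_p ≈ 4.10 cfs

Direct runoff: 0.0, 3.4, 12.3, 9.9, 7.9, 6.4, 0.0 cfs; ΣQ_DR = 39.90 cfs, peak = 12.3 cfs.
Runoff depth d = ΣQ_DR·Δt / A = 39.90 × 900 / (0.00515 mi²) = 3.001 in.
The 1-inch UH is the DRH scaled by (1 in)/d, so U_p = 12.3 × 1/3.001 = 4.10 cfs.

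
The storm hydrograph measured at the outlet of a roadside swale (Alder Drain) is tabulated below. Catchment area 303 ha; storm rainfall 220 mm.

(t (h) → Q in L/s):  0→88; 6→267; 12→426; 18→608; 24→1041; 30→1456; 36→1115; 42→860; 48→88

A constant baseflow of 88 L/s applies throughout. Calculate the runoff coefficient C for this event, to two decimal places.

C ≈ 0.17

ΣQ_DR = 5157 L/s; V = ΣQ_DR·Δt = 1.114 × 10^8 L.
Runoff depth d = V / A = 36.76 mm.
C = d / P = 36.76 / 220 = 0.17.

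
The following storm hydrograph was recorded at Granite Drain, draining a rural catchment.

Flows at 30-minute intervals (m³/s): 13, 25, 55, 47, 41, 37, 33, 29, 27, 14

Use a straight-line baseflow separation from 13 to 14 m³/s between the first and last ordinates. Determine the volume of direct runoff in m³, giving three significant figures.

Direct-runoff ordinates (Q − Q_b): 0.00, 11.89, 41.78, 33.67, 27.56, 23.44, 19.33, 15.22, 13.11, 0.00 m³/s.
ΣQ_DR = 186.0 m³/s.
With Δt = 0.5 h = 1800 s, V = ΣQ_DR · Δt = 186.0 × 1800 = 3.35 × 10^5 m³.

V ≈ 3.35 × 10^5 m³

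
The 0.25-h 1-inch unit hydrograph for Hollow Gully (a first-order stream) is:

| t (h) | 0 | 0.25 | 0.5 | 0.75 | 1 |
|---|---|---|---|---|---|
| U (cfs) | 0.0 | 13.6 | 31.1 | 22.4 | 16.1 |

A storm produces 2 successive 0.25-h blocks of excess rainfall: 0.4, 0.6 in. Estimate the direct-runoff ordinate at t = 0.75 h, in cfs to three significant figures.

Q ≈ 27.6 cfs

By discrete convolution, Q_j = Σ (P_i / 1 in) · U_{j−i}.
At t = 0.75 h (j=3): Q = (0.4/1)·22.4 + (0.6/1)·31.1 = 27.6 cfs.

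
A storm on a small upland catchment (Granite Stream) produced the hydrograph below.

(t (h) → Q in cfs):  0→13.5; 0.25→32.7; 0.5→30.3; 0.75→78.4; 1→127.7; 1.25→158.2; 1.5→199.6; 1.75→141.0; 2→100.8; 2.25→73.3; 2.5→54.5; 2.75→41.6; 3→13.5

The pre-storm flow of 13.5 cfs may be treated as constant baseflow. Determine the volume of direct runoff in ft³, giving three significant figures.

Direct-runoff ordinates (Q − Q_b): 0.0, 19.2, 16.8, 64.9, 114.2, 144.7, 186.1, 127.5, 87.3, 59.8, 41.0, 28.1, 0.0 cfs.
ΣQ_DR = 889.6 cfs.
With Δt = 0.25 h = 900 s, V = ΣQ_DR · Δt = 889.6 × 900 = 8.01 × 10^5 ft³.

V ≈ 8.01 × 10^5 ft³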